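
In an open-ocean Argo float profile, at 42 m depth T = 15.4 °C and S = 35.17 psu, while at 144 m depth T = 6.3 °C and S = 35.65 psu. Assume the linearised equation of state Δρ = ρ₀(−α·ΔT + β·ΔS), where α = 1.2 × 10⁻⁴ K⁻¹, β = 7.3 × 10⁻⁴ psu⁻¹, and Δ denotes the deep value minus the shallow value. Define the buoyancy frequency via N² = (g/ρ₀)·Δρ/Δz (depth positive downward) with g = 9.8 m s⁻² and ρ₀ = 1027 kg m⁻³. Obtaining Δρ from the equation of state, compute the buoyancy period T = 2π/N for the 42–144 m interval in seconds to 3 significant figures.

534 s

ΔT = -9.1 K, ΔS = +0.48 psu (deep − shallow).
Δρ/ρ₀ = −αΔT + βΔS = 1.092 × 10⁻³ + 3.504 × 10⁻⁴ = 1.4424 × 10⁻³, so Δρ ≈ 1.481 kg m⁻³.
N² = (g/ρ₀)·Δρ/Δz = g·(Δρ/ρ₀)/Δz = 9.8 × 1.4424 × 10⁻³ / 102 = 1.3858 × 10⁻⁴ s⁻².
N = √(1.3858 × 10⁻⁴) = 0.011772 rad s⁻¹ → T = 2π/N = 533.74 s ≈ 534 s.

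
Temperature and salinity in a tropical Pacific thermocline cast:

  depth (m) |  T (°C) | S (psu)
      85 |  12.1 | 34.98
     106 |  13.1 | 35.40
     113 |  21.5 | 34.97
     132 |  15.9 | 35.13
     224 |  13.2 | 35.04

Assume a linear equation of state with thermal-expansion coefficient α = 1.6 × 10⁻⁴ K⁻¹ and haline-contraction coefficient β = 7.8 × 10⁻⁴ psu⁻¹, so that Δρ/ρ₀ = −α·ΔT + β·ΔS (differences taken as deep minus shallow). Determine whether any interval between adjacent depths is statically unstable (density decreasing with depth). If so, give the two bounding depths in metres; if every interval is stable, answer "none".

106–113 m

Evaluate Δρ/ρ₀ = −αΔT + βΔS across each adjacent pair:
  85–106 m: −αΔT+βΔS = −(1.6 × 10⁻⁴)(+1.0)+(7.8 × 10⁻⁴)(+0.42) = 1.7 × 10⁻⁴ → stable
  106–113 m: −αΔT+βΔS = −(1.6 × 10⁻⁴)(+8.4)+(7.8 × 10⁻⁴)(-0.43) = -1.7 × 10⁻³ → UNSTABLE
  113–132 m: −αΔT+βΔS = −(1.6 × 10⁻⁴)(-5.6)+(7.8 × 10⁻⁴)(+0.16) = 1.0 × 10⁻³ → stable
  132–224 m: −αΔT+βΔS = −(1.6 × 10⁻⁴)(-2.7)+(7.8 × 10⁻⁴)(-0.09) = 3.6 × 10⁻⁴ → stable
The 106–113 m interval has Δρ < 0: lighter water underlies denser water.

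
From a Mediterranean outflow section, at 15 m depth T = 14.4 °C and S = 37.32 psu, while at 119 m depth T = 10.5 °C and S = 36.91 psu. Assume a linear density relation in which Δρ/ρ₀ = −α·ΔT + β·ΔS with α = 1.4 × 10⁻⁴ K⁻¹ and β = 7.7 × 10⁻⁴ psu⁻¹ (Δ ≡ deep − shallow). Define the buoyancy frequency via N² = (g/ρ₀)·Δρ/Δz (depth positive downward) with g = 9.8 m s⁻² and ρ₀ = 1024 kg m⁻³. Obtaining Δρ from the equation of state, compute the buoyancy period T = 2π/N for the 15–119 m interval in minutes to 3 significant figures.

22.5 min

ΔT = -3.9 K, ΔS = -0.41 psu (deep − shallow).
Δρ/ρ₀ = −αΔT + βΔS = 5.46 × 10⁻⁴ − 3.157 × 10⁻⁴ = 2.303 × 10⁻⁴, so Δρ ≈ 0.2358 kg m⁻³.
N² = (g/ρ₀)·Δρ/Δz = g·(Δρ/ρ₀)/Δz = 9.8 × 2.303 × 10⁻⁴ / 104 = 2.1701 × 10⁻⁵ s⁻².
N = √(2.1701 × 10⁻⁵) = 4.6584 × 10⁻³ rad s⁻¹ → T = 2π/N = 1.3488 × 10³ s = 22.480 min ≈ 22.5 min.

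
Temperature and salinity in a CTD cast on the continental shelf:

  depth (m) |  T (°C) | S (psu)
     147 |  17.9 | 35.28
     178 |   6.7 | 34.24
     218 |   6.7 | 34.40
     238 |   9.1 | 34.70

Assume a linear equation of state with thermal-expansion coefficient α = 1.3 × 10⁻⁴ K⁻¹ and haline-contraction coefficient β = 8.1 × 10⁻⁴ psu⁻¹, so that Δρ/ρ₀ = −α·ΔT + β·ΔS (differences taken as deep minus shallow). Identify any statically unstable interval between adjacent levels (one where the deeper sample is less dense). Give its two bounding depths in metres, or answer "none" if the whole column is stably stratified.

218–238 m

Evaluate Δρ/ρ₀ = −αΔT + βΔS across each adjacent pair:
  147–178 m: −αΔT+βΔS = −(1.3 × 10⁻⁴)(-11.2)+(8.1 × 10⁻⁴)(-1.04) = 6.1 × 10⁻⁴ → stable
  178–218 m: −αΔT+βΔS = −(1.3 × 10⁻⁴)(+0.0)+(8.1 × 10⁻⁴)(+0.16) = 1.3 × 10⁻⁴ → stable
  218–238 m: −αΔT+βΔS = −(1.3 × 10⁻⁴)(+2.4)+(8.1 × 10⁻⁴)(+0.30) = -6.9 × 10⁻⁵ → UNSTABLE
The 218–238 m interval has Δρ < 0: lighter water underlies denser water.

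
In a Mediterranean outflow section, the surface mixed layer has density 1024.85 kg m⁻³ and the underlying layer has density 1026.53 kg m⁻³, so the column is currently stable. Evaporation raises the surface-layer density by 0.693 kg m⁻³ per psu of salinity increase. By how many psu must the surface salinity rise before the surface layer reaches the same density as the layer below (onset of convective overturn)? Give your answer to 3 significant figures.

Density deficit of the surface layer: 1026.53 − 1024.85 = 1.68 kg m⁻³.
Required change = 1.68 / 0.693 = 2.42 psu.

2.42 psu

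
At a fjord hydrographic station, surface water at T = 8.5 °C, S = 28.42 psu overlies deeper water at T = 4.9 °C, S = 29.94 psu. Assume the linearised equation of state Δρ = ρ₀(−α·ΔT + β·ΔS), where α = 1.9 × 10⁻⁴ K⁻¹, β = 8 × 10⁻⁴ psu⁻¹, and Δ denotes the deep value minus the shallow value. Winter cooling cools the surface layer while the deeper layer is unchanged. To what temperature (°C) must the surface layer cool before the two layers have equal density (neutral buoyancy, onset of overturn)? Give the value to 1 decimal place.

-1.5 °C

Neutral buoyancy requires Δρ = 0, i.e. −α(T_deep − T_surf′) + β(S_deep − S_surf) = 0.
T_surf′ = T_deep − (β/α)·ΔS = 4.9 − (8 × 10⁻⁴/1.9 × 10⁻⁴)·(+1.52) = -1.500 °C.
Cooling required: 8.5 − (-1.500) = 10.000 °C.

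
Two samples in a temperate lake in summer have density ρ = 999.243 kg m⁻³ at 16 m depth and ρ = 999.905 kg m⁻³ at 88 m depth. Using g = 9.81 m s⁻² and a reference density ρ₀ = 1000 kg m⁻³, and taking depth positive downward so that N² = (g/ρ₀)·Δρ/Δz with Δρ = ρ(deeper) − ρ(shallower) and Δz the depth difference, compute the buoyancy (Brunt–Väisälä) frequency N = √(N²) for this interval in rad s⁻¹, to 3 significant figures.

Δρ = 999.905 − 999.243 = 0.662 kg m⁻³ over Δz = 88 − 16 = 72 m.
N² = (9.81/1000) × (0.662/72) = 9.0198 × 10⁻⁵ s⁻².
N = √(9.0198 × 10⁻⁵) = 9.4973 × 10⁻³ rad s⁻¹ ≈ 9.50 × 10⁻³ rad s⁻¹.

9.50 × 10⁻³ rad s⁻¹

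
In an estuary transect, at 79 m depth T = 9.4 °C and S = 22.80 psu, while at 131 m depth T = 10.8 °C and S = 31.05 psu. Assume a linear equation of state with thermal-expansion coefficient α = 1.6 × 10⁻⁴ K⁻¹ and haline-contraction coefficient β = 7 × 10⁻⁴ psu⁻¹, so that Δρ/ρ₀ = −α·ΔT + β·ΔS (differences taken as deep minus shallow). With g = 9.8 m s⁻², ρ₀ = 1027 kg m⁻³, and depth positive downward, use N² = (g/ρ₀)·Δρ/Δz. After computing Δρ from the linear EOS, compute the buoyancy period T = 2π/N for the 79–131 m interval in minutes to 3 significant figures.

ΔT = +1.4 K, ΔS = +8.25 psu (deep − shallow).
Δρ/ρ₀ = −αΔT + βΔS = -2.24 × 10⁻⁴ + 5.775 × 10⁻³ = 5.551 × 10⁻³, so Δρ ≈ 5.701 kg m⁻³.
N² = (g/ρ₀)·Δρ/Δz = g·(Δρ/ρ₀)/Δz = 9.8 × 5.551 × 10⁻³ / 52 = 1.0462 × 10⁻³ s⁻².
N = √(1.0462 × 10⁻³) = 0.032345 rad s⁻¹ → T = 2π/N = 194.26 s = 3.2377 min ≈ 3.24 min.

3.24 min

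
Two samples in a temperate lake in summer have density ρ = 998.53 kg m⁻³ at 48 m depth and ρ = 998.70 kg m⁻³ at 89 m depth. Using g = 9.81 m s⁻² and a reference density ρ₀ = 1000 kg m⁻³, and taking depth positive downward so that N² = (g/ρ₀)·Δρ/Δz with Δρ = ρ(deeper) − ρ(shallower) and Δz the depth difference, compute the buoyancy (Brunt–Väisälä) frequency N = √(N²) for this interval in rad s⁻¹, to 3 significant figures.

6.38 × 10⁻³ rad s⁻¹

Δρ = 998.70 − 998.53 = 0.17 kg m⁻³ over Δz = 89 − 48 = 41 m.
N² = (9.81/1000) × (0.17/41) = 4.0676 × 10⁻⁵ s⁻².
N = √(4.0676 × 10⁻⁵) = 6.3778 × 10⁻³ rad s⁻¹ ≈ 6.38 × 10⁻³ rad s⁻¹.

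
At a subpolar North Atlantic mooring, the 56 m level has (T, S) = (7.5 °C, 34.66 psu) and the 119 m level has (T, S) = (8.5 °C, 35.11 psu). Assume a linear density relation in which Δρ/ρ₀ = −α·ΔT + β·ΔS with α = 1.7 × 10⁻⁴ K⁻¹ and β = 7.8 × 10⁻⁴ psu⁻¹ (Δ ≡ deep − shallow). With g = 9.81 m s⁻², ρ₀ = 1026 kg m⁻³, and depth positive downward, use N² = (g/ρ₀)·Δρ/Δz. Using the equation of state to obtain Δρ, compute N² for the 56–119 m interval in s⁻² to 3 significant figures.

ΔT = +1.0 K, ΔS = +0.45 psu (deep − shallow).
Δρ/ρ₀ = −αΔT + βΔS = -1.70 × 10⁻⁴ + 3.51 × 10⁻⁴ = 1.81 × 10⁻⁴, so Δρ ≈ 0.1857 kg m⁻³.
N² = (g/ρ₀)·Δρ/Δz = g·(Δρ/ρ₀)/Δz = 9.81 × 1.81 × 10⁻⁴ / 63 = 2.8184 × 10⁻⁵ s⁻² ≈ 2.82 × 10⁻⁵ s⁻².

2.82 × 10⁻⁵ s⁻²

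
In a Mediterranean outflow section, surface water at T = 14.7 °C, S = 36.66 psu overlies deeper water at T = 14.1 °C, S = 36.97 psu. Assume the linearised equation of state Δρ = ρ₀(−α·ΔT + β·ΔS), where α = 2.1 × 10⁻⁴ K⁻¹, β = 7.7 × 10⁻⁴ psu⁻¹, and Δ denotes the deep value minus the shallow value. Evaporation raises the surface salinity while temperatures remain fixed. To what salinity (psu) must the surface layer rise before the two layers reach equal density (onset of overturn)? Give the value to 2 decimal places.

Neutral buoyancy requires −α(T_deep − T_surf) + β(S_deep − S_surf′) = 0.
S_surf′ = S_deep − (α/β)·ΔT = 36.97 − (2.1 × 10⁻⁴/7.7 × 10⁻⁴)·(-0.6) = 37.1336 psu.
Increase required: 37.1336 − 36.66 = 0.4736 psu.

37.13 psu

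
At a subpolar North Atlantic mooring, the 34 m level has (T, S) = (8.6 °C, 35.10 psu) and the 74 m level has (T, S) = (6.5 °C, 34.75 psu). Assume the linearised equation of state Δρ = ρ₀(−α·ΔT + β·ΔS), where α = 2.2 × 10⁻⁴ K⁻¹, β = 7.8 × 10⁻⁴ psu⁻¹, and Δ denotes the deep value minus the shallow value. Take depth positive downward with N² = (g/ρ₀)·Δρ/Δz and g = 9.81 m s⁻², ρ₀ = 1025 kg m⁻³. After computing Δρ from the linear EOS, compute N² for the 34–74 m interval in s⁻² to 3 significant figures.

ΔT = -2.1 K, ΔS = -0.35 psu (deep − shallow).
Δρ/ρ₀ = −αΔT + βΔS = 4.62 × 10⁻⁴ − 2.73 × 10⁻⁴ = 1.89 × 10⁻⁴, so Δρ ≈ 0.1937 kg m⁻³.
N² = (g/ρ₀)·Δρ/Δz = g·(Δρ/ρ₀)/Δz = 9.81 × 1.89 × 10⁻⁴ / 40 = 4.6352 × 10⁻⁵ s⁻² ≈ 4.64 × 10⁻⁵ s⁻².

4.64 × 10⁻⁵ s⁻²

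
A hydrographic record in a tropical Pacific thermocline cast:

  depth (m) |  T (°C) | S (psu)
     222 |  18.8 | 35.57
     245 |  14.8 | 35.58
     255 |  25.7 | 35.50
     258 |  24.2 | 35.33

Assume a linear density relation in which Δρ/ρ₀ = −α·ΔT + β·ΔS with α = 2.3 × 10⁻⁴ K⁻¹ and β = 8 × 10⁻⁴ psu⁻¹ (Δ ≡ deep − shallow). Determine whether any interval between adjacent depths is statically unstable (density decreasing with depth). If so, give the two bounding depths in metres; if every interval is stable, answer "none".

Evaluate Δρ/ρ₀ = −αΔT + βΔS across each adjacent pair:
  222–245 m: −αΔT+βΔS = −(2.3 × 10⁻⁴)(-4.0)+(8 × 10⁻⁴)(+0.01) = 9.3 × 10⁻⁴ → stable
  245–255 m: −αΔT+βΔS = −(2.3 × 10⁻⁴)(+10.9)+(8 × 10⁻⁴)(-0.08) = -2.6 × 10⁻³ → UNSTABLE
  255–258 m: −αΔT+βΔS = −(2.3 × 10⁻⁴)(-1.5)+(8 × 10⁻⁴)(-0.17) = 2.1 × 10⁻⁴ → stable
The 245–255 m interval has Δρ < 0: lighter water underlies denser water.

245–255 m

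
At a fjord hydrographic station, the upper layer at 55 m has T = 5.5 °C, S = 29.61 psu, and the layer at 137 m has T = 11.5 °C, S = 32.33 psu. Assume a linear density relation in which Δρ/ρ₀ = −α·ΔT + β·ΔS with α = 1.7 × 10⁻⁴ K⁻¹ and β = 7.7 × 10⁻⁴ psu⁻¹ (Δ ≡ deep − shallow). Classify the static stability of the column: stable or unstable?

stable

ΔT = 11.5 − 5.5 = +6.0 K and ΔS = 32.33 − 29.61 = +2.72 psu (deep − shallow).
−αΔT = -1.02 × 10⁻³; βΔS = 2.0944 × 10⁻³; sum Δρ/ρ₀ = 1.0744 × 10⁻³.
Δρ/ρ₀ > 0, so Δρ > 0: deeper water is denser → statically stable.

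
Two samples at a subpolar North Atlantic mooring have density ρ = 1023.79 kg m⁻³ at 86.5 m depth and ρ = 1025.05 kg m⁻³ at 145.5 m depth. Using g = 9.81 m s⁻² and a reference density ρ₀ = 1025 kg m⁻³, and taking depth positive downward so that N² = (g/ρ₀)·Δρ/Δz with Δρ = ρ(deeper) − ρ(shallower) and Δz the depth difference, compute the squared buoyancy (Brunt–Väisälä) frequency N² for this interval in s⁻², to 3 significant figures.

2.04 × 10⁻⁴ s⁻²

Δρ = 1025.05 − 1023.79 = 1.26 kg m⁻³ over Δz = 145.5 − 86.5 = 59 m.
N² = (9.81/1025) × (1.26/59) = 2.0439 × 10⁻⁴ s⁻² ≈ 2.04 × 10⁻⁴ s⁻².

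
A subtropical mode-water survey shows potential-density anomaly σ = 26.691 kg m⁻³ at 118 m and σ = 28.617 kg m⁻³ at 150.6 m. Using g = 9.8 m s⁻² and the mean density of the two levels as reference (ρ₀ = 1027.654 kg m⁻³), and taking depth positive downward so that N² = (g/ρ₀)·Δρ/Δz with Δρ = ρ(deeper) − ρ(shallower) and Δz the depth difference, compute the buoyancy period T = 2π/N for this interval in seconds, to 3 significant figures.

265 s

Δρ = 1028.617 − 1026.691 = 1.926 kg m⁻³ over Δz = 150.6 − 118 = 32.6 m.
N² = (9.8/1027.654) × (1.926/32.6) = 5.6340 × 10⁻⁴ s⁻².
N = √(5.6340 × 10⁻⁴) = 0.023736 rad s⁻¹, so T = 2π/N = 264.71 s ≈ 265 s.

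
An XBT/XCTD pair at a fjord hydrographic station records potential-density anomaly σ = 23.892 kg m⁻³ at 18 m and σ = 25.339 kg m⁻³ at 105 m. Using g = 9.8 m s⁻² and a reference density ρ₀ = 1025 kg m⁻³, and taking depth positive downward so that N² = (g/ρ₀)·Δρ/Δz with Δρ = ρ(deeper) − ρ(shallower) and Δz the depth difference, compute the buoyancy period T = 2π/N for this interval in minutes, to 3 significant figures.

8.30 min

Δρ = 1025.339 − 1023.892 = 1.447 kg m⁻³ over Δz = 105 − 18 = 87 m.
N² = (9.8/1025) × (1.447/87) = 1.5902 × 10⁻⁴ s⁻².
N = √(1.5902 × 10⁻⁴) = 0.012610 rad s⁻¹, so T = 2π/N = 498.27 s = 8.3045 min ≈ 8.30 min.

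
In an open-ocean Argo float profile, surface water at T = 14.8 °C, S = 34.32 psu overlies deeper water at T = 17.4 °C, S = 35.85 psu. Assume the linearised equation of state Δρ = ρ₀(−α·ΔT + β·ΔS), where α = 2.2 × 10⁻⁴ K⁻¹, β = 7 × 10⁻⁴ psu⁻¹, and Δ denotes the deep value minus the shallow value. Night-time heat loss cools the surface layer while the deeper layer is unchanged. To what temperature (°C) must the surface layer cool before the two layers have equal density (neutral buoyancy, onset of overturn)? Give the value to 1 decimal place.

12.5 °C

Neutral buoyancy requires Δρ = 0, i.e. −α(T_deep − T_surf′) + β(S_deep − S_surf) = 0.
T_surf′ = T_deep − (β/α)·ΔS = 17.4 − (7 × 10⁻⁴/2.2 × 10⁻⁴)·(+1.53) = 12.532 °C.
Cooling required: 14.8 − (12.532) = 2.268 °C.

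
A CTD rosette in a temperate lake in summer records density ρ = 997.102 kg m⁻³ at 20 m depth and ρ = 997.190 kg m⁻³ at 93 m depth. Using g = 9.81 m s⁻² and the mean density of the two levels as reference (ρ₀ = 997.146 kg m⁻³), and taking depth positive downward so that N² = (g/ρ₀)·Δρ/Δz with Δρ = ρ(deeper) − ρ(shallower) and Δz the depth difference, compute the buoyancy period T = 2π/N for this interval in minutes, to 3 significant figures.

Δρ = 997.190 − 997.102 = 0.088 kg m⁻³ over Δz = 93 − 20 = 73 m.
N² = (9.81/997.146) × (0.088/73) = 1.1860 × 10⁻⁵ s⁻².
N = √(1.1860 × 10⁻⁵) = 3.4438 × 10⁻³ rad s⁻¹, so T = 2π/N = 1.8245 × 10³ s = 30.408 min ≈ 30.4 min.

30.4 min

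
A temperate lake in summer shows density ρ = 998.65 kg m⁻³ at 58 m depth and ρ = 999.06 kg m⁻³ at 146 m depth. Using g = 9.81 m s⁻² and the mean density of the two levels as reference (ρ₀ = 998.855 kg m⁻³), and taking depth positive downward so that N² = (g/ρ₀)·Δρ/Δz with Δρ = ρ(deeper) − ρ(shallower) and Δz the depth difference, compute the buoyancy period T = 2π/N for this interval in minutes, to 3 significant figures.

15.5 min

Δρ = 999.06 − 998.65 = 0.41 kg m⁻³ over Δz = 146 − 58 = 88 m.
N² = (9.81/998.855) × (0.41/88) = 4.5758 × 10⁻⁵ s⁻².
N = √(4.5758 × 10⁻⁵) = 6.7645 × 10⁻³ rad s⁻¹, so T = 2π/N = 928.85 s = 15.481 min ≈ 15.5 min.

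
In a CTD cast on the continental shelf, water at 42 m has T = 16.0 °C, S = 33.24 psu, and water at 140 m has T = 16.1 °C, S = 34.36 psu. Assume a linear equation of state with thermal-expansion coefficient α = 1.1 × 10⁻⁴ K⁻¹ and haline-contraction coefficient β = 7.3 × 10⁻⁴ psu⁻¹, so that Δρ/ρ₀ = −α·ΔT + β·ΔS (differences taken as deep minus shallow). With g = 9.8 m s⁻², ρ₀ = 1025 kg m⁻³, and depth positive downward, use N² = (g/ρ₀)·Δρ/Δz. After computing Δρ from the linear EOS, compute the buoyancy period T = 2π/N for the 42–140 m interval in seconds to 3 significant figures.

ΔT = +0.1 K, ΔS = +1.12 psu (deep − shallow).
Δρ/ρ₀ = −αΔT + βΔS = -1.10 × 10⁻⁵ + 8.176 × 10⁻⁴ = 8.066 × 10⁻⁴, so Δρ ≈ 0.8268 kg m⁻³.
N² = (g/ρ₀)·Δρ/Δz = g·(Δρ/ρ₀)/Δz = 9.8 × 8.066 × 10⁻⁴ / 98 = 8.0660 × 10⁻⁵ s⁻².
N = √(8.0660 × 10⁻⁵) = 8.9811 × 10⁻³ rad s⁻¹ → T = 2π/N = 699.60 s ≈ 700 s.

700 s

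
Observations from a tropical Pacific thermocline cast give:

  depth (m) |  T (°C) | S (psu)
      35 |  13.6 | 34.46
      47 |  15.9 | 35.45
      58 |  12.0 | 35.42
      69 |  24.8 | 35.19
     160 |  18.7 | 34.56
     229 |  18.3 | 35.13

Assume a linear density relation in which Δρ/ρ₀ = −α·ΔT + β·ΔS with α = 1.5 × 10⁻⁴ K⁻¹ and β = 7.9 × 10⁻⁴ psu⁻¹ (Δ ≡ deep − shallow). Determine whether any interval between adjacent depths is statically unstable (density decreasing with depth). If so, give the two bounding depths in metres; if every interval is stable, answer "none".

58–69 m

Evaluate Δρ/ρ₀ = −αΔT + βΔS across each adjacent pair:
  35–47 m: −αΔT+βΔS = −(1.5 × 10⁻⁴)(+2.3)+(7.9 × 10⁻⁴)(+0.99) = 4.4 × 10⁻⁴ → stable
  47–58 m: −αΔT+βΔS = −(1.5 × 10⁻⁴)(-3.9)+(7.9 × 10⁻⁴)(-0.03) = 5.6 × 10⁻⁴ → stable
  58–69 m: −αΔT+βΔS = −(1.5 × 10⁻⁴)(+12.8)+(7.9 × 10⁻⁴)(-0.23) = -2.1 × 10⁻³ → UNSTABLE
  69–160 m: −αΔT+βΔS = −(1.5 × 10⁻⁴)(-6.1)+(7.9 × 10⁻⁴)(-0.63) = 4.2 × 10⁻⁴ → stable
  160–229 m: −αΔT+βΔS = −(1.5 × 10⁻⁴)(-0.4)+(7.9 × 10⁻⁴)(+0.57) = 5.1 × 10⁻⁴ → stable
The 58–69 m interval has Δρ < 0: lighter water underlies denser water.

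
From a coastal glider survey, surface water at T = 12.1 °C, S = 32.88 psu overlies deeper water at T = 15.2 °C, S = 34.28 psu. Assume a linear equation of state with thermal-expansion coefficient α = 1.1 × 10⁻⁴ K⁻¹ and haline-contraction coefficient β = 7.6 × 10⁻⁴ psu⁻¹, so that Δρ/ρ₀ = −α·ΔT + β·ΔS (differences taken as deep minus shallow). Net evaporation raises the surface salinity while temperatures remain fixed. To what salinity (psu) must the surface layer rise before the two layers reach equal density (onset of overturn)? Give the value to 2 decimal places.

Neutral buoyancy requires −α(T_deep − T_surf) + β(S_deep − S_surf′) = 0.
S_surf′ = S_deep − (α/β)·ΔT = 34.28 − (1.1 × 10⁻⁴/7.6 × 10⁻⁴)·(+3.1) = 33.8313 psu.
Increase required: 33.8313 − 32.88 = 0.9513 psu.

33.83 psu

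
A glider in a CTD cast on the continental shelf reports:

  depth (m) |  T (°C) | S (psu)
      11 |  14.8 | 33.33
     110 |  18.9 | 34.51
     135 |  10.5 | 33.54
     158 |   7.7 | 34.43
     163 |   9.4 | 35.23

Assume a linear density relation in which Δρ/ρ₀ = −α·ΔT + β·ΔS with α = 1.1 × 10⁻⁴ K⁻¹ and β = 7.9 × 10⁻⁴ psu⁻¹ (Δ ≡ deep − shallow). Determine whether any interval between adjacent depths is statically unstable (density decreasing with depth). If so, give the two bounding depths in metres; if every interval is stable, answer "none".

none

Evaluate Δρ/ρ₀ = −αΔT + βΔS across each adjacent pair:
  11–110 m: −αΔT+βΔS = −(1.1 × 10⁻⁴)(+4.1)+(7.9 × 10⁻⁴)(+1.18) = 4.8 × 10⁻⁴ → stable
  110–135 m: −αΔT+βΔS = −(1.1 × 10⁻⁴)(-8.4)+(7.9 × 10⁻⁴)(-0.97) = 1.6 × 10⁻⁴ → stable
  135–158 m: −αΔT+βΔS = −(1.1 × 10⁻⁴)(-2.8)+(7.9 × 10⁻⁴)(+0.89) = 1.0 × 10⁻³ → stable
  158–163 m: −αΔT+βΔS = −(1.1 × 10⁻⁴)(+1.7)+(7.9 × 10⁻⁴)(+0.80) = 4.5 × 10⁻⁴ → stable
Every interval has Δρ > 0: the column is stably stratified throughout.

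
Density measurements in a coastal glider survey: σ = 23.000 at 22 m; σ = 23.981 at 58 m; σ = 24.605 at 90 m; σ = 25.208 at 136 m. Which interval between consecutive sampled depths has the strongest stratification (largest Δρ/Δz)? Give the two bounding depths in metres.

Compute the density gradient over each adjacent pair:
  22–58 m: Δρ/Δz = 0.981/36 = 0.027 kg m⁻⁴
  58–90 m: Δρ/Δz = 0.624/32 = 0.019 kg m⁻⁴
  90–136 m: Δρ/Δz = 0.603/46 = 0.013 kg m⁻⁴
The largest gradient is in the 22–58 m interval — the pycnocline.

22–58 m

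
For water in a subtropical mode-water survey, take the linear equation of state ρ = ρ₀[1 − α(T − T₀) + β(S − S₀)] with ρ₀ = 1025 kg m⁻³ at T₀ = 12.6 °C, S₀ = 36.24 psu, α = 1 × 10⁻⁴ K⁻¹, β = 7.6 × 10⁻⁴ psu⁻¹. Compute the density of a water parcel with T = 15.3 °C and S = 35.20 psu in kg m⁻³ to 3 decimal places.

1023.913 kg m⁻³

T − T₀ = +2.7 K, S − S₀ = -1.04 psu.
Bracket = 1 − α·(+2.7) + β·(-1.04) = 1 + (-1.0604 × 10⁻³) = 0.9989396.
ρ = 1025 × 0.9989396 = 1023.913 kg m⁻³.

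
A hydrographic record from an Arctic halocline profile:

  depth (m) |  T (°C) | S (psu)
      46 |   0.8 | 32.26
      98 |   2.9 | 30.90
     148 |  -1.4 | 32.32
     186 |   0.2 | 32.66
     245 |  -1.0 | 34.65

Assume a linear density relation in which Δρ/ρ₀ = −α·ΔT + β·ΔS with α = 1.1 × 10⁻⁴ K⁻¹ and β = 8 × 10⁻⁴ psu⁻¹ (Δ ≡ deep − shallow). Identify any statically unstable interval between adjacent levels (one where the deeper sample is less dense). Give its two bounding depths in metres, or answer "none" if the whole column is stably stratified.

Evaluate Δρ/ρ₀ = −αΔT + βΔS across each adjacent pair:
  46–98 m: −αΔT+βΔS = −(1.1 × 10⁻⁴)(+2.1)+(8 × 10⁻⁴)(-1.36) = -1.3 × 10⁻³ → UNSTABLE
  98–148 m: −αΔT+βΔS = −(1.1 × 10⁻⁴)(-4.3)+(8 × 10⁻⁴)(+1.42) = 1.6 × 10⁻³ → stable
  148–186 m: −αΔT+βΔS = −(1.1 × 10⁻⁴)(+1.6)+(8 × 10⁻⁴)(+0.34) = 9.6 × 10⁻⁵ → stable
  186–245 m: −αΔT+βΔS = −(1.1 × 10⁻⁴)(-1.2)+(8 × 10⁻⁴)(+1.99) = 1.7 × 10⁻³ → stable
The 46–98 m interval has Δρ < 0: lighter water underlies denser water.

46–98 m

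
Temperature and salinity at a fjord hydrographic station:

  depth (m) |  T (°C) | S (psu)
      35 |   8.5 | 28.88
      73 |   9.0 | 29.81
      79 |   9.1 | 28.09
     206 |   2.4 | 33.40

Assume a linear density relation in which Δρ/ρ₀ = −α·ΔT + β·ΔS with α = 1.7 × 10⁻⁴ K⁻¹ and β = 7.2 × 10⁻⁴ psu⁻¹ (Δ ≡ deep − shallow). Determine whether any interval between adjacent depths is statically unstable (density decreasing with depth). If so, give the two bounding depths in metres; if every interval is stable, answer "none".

73–79 m

Evaluate Δρ/ρ₀ = −αΔT + βΔS across each adjacent pair:
  35–73 m: −αΔT+βΔS = −(1.7 × 10⁻⁴)(+0.5)+(7.2 × 10⁻⁴)(+0.93) = 5.8 × 10⁻⁴ → stable
  73–79 m: −αΔT+βΔS = −(1.7 × 10⁻⁴)(+0.1)+(7.2 × 10⁻⁴)(-1.72) = -1.3 × 10⁻³ → UNSTABLE
  79–206 m: −αΔT+βΔS = −(1.7 × 10⁻⁴)(-6.7)+(7.2 × 10⁻⁴)(+5.31) = 5.0 × 10⁻³ → stable
The 73–79 m interval has Δρ < 0: lighter water underlies denser water.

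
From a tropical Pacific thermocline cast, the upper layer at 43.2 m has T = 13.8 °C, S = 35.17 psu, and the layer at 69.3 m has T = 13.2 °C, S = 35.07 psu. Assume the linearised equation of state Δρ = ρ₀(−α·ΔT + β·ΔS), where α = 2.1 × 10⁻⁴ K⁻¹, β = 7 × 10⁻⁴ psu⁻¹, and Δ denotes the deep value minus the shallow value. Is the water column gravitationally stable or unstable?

ΔT = 13.2 − 13.8 = -0.6 K and ΔS = 35.07 − 35.17 = -0.10 psu (deep − shallow).
−αΔT = 1.26 × 10⁻⁴; βΔS = -7.00 × 10⁻⁵; sum Δρ/ρ₀ = 5.60 × 10⁻⁵.
Δρ/ρ₀ > 0, so Δρ > 0: deeper water is denser → statically stable.

stable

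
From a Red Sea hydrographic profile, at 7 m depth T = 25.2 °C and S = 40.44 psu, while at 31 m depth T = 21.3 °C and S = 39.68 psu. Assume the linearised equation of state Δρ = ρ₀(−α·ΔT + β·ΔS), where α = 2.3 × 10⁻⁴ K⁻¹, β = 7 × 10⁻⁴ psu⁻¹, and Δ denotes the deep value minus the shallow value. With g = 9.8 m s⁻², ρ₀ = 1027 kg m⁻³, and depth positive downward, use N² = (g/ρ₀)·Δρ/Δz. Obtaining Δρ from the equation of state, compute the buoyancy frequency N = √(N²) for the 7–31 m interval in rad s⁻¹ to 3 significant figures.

0.0122 rad s⁻¹

ΔT = -3.9 K, ΔS = -0.76 psu (deep − shallow).
Δρ/ρ₀ = −αΔT + βΔS = 8.97 × 10⁻⁴ − 5.32 × 10⁻⁴ = 3.65 × 10⁻⁴, so Δρ ≈ 0.3749 kg m⁻³.
N² = (g/ρ₀)·Δρ/Δz = g·(Δρ/ρ₀)/Δz = 9.8 × 3.65 × 10⁻⁴ / 24 = 1.4904 × 10⁻⁴ s⁻².
N = √(1.4904 × 10⁻⁴) = 0.012208 rad s⁻¹ ≈ 0.0122 rad s⁻¹.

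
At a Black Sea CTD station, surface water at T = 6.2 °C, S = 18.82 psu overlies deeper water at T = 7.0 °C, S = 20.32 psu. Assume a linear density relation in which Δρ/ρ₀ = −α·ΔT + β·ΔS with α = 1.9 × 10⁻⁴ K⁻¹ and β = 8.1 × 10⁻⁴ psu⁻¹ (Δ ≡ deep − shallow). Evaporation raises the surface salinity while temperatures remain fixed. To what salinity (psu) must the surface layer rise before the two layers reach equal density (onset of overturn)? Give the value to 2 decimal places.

Neutral buoyancy requires −α(T_deep − T_surf) + β(S_deep − S_surf′) = 0.
S_surf′ = S_deep − (α/β)·ΔT = 20.32 − (1.9 × 10⁻⁴/8.1 × 10⁻⁴)·(+0.8) = 20.1323 psu.
Increase required: 20.1323 − 18.82 = 1.3123 psu.

20.13 psu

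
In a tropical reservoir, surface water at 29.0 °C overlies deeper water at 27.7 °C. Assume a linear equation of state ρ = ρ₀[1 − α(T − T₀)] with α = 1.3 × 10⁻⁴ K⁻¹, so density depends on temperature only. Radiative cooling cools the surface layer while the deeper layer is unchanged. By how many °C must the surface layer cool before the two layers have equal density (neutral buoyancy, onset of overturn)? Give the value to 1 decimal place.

1.3 °C

With temperature the only control, equal density requires T_surf′ = T_deep.
T_surf′ = 27.7 °C.
Cooling required: 29.0 − 27.7 = 1.3 °C.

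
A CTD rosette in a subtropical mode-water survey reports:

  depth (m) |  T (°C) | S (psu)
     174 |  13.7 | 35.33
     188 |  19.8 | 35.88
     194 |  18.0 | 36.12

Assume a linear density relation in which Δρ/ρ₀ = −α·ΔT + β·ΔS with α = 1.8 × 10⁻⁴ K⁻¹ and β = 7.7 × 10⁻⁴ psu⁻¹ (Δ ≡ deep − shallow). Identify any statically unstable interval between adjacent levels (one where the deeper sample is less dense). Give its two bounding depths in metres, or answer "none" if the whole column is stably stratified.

Evaluate Δρ/ρ₀ = −αΔT + βΔS across each adjacent pair:
  174–188 m: −αΔT+βΔS = −(1.8 × 10⁻⁴)(+6.1)+(7.7 × 10⁻⁴)(+0.55) = -6.7 × 10⁻⁴ → UNSTABLE
  188–194 m: −αΔT+βΔS = −(1.8 × 10⁻⁴)(-1.8)+(7.7 × 10⁻⁴)(+0.24) = 5.1 × 10⁻⁴ → stable
The 174–188 m interval has Δρ < 0: lighter water underlies denser water.

174–188 m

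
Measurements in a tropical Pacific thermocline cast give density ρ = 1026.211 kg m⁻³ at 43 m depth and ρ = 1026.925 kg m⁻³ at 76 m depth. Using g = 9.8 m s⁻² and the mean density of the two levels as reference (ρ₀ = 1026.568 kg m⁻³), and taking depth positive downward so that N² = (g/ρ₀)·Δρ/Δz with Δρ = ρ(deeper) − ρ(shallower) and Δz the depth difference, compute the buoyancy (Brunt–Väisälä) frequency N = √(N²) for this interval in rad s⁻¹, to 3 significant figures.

0.0144 rad s⁻¹

Δρ = 1026.925 − 1026.211 = 0.714 kg m⁻³ over Δz = 76 − 43 = 33 m.
N² = (9.8/1026.568) × (0.714/33) = 2.0655 × 10⁻⁴ s⁻².
N = √(2.0655 × 10⁻⁴) = 0.014372 rad s⁻¹ ≈ 0.0144 rad s⁻¹.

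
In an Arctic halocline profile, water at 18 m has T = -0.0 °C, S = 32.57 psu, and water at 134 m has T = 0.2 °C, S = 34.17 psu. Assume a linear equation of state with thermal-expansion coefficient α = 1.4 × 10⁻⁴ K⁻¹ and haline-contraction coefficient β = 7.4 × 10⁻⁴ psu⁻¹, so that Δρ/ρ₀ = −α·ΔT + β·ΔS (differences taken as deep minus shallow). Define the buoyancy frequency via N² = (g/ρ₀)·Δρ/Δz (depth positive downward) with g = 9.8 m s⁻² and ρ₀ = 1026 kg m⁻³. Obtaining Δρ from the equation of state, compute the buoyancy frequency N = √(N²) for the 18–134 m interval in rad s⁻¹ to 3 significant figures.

9.88 × 10⁻³ rad s⁻¹

ΔT = +0.2 K, ΔS = +1.60 psu (deep − shallow).
Δρ/ρ₀ = −αΔT + βΔS = -2.80 × 10⁻⁵ + 1.184 × 10⁻³ = 1.156 × 10⁻³, so Δρ ≈ 1.186 kg m⁻³.
N² = (g/ρ₀)·Δρ/Δz = g·(Δρ/ρ₀)/Δz = 9.8 × 1.156 × 10⁻³ / 116 = 9.7662 × 10⁻⁵ s⁻².
N = √(9.7662 × 10⁻⁵) = 9.8824 × 10⁻³ rad s⁻¹ ≈ 9.88 × 10⁻³ rad s⁻¹.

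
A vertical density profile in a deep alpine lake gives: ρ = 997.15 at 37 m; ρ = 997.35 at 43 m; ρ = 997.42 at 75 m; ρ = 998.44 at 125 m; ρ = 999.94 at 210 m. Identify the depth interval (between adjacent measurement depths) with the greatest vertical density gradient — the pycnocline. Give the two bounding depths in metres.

37–43 m

Compute the density gradient over each adjacent pair:
  37–43 m: Δρ/Δz = 0.20/6 = 0.033 kg m⁻⁴
  43–75 m: Δρ/Δz = 0.07/32 = 2.2 × 10⁻³ kg m⁻⁴
  75–125 m: Δρ/Δz = 1.02/50 = 0.020 kg m⁻⁴
  125–210 m: Δρ/Δz = 1.50/85 = 0.018 kg m⁻⁴
The largest gradient is in the 37–43 m interval — the pycnocline.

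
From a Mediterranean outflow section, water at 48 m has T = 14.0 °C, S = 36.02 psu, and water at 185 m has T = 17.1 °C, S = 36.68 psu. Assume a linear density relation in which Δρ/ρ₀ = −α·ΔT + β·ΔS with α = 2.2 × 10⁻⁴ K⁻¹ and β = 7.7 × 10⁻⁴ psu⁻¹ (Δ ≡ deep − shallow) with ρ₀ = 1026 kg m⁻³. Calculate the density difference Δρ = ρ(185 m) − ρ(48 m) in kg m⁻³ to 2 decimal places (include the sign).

ΔT = +3.1 K, ΔS = +0.66 psu (deep − shallow).
Δρ/ρ₀ = −(2.2 × 10⁻⁴)(+3.1) + (7.7 × 10⁻⁴)(+0.66) = -1.738 × 10⁻⁴.
Δρ = 1026 × (-1.738 × 10⁻⁴) = -0.18 kg m⁻³.
Negative Δρ: lighter below, statically unstable.

-0.18 kg m⁻³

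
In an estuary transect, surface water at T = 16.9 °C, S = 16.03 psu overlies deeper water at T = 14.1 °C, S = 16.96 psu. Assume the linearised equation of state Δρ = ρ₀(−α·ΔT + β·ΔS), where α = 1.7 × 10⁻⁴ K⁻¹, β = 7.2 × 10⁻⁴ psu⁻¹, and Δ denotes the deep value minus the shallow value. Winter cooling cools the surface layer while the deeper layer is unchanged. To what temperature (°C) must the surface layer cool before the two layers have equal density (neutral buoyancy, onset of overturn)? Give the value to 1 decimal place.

10.2 °C

Neutral buoyancy requires Δρ = 0, i.e. −α(T_deep − T_surf′) + β(S_deep − S_surf) = 0.
T_surf′ = T_deep − (β/α)·ΔS = 14.1 − (7.2 × 10⁻⁴/1.7 × 10⁻⁴)·(+0.93) = 10.161 °C.
Cooling required: 16.9 − (10.161) = 6.739 °C.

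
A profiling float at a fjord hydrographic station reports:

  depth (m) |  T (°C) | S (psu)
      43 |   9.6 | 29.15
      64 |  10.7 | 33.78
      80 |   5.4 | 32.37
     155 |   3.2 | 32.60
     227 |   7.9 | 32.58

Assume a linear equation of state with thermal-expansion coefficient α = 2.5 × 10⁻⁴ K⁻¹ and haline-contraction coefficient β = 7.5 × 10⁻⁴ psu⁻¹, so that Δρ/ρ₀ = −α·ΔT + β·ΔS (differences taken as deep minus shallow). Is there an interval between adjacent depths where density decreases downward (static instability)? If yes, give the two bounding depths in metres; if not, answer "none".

155–227 m

Evaluate Δρ/ρ₀ = −αΔT + βΔS across each adjacent pair:
  43–64 m: −αΔT+βΔS = −(2.5 × 10⁻⁴)(+1.1)+(7.5 × 10⁻⁴)(+4.63) = 3.2 × 10⁻³ → stable
  64–80 m: −αΔT+βΔS = −(2.5 × 10⁻⁴)(-5.3)+(7.5 × 10⁻⁴)(-1.41) = 2.7 × 10⁻⁴ → stable
  80–155 m: −αΔT+βΔS = −(2.5 × 10⁻⁴)(-2.2)+(7.5 × 10⁻⁴)(+0.23) = 7.2 × 10⁻⁴ → stable
  155–227 m: −αΔT+βΔS = −(2.5 × 10⁻⁴)(+4.7)+(7.5 × 10⁻⁴)(-0.02) = -1.2 × 10⁻³ → UNSTABLE
The 155–227 m interval has Δρ < 0: lighter water underlies denser water.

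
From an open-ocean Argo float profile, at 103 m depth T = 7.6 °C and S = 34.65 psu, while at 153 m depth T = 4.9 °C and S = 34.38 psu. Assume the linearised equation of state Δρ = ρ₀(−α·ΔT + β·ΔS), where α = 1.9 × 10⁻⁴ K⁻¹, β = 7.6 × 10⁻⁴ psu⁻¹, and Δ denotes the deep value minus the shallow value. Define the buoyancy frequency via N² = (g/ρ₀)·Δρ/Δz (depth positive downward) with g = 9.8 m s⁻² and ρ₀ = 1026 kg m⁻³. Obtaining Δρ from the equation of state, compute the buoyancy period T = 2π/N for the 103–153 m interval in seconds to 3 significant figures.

809 s

ΔT = -2.7 K, ΔS = -0.27 psu (deep − shallow).
Δρ/ρ₀ = −αΔT + βΔS = 5.13 × 10⁻⁴ − 2.052 × 10⁻⁴ = 3.078 × 10⁻⁴, so Δρ ≈ 0.3158 kg m⁻³.
N² = (g/ρ₀)·Δρ/Δz = g·(Δρ/ρ₀)/Δz = 9.8 × 3.078 × 10⁻⁴ / 50 = 6.0329 × 10⁻⁵ s⁻².
N = √(6.0329 × 10⁻⁵) = 7.7672 × 10⁻³ rad s⁻¹ → T = 2π/N = 808.94 s ≈ 809 s.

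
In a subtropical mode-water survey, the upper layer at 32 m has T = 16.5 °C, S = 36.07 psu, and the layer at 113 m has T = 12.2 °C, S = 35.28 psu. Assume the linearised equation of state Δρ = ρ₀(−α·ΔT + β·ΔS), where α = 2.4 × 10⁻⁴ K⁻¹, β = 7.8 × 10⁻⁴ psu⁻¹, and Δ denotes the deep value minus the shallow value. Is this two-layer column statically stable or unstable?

ΔT = 12.2 − 16.5 = -4.3 K and ΔS = 35.28 − 36.07 = -0.79 psu (deep − shallow).
−αΔT = 1.032 × 10⁻³; βΔS = -6.162 × 10⁻⁴; sum Δρ/ρ₀ = 4.158 × 10⁻⁴.
Δρ/ρ₀ > 0, so Δρ > 0: deeper water is denser → statically stable.

stable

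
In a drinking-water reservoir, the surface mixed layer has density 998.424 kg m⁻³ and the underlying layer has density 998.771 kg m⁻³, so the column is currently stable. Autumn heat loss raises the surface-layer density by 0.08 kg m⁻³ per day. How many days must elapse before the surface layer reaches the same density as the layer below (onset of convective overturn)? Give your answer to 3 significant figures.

4.34 days

Density deficit of the surface layer: 998.771 − 998.424 = 0.347 kg m⁻³.
Required change = 0.347 / 0.08 = 4.34 days.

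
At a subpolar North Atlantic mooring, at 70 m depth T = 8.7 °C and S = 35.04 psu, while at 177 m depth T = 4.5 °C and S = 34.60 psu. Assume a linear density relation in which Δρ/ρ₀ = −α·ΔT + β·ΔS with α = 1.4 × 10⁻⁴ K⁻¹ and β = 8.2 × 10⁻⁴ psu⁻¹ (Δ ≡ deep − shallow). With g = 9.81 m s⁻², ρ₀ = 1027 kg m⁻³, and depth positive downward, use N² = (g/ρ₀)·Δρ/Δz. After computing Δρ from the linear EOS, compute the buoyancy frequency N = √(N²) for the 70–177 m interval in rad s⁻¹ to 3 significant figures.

ΔT = -4.2 K, ΔS = -0.44 psu (deep − shallow).
Δρ/ρ₀ = −αΔT + βΔS = 5.88 × 10⁻⁴ − 3.608 × 10⁻⁴ = 2.272 × 10⁻⁴, so Δρ ≈ 0.2333 kg m⁻³.
N² = (g/ρ₀)·Δρ/Δz = g·(Δρ/ρ₀)/Δz = 9.81 × 2.272 × 10⁻⁴ / 107 = 2.0830 × 10⁻⁵ s⁻².
N = √(2.0830 × 10⁻⁵) = 4.5640 × 10⁻³ rad s⁻¹ ≈ 4.56 × 10⁻³ rad s⁻¹.

4.56 × 10⁻³ rad s⁻¹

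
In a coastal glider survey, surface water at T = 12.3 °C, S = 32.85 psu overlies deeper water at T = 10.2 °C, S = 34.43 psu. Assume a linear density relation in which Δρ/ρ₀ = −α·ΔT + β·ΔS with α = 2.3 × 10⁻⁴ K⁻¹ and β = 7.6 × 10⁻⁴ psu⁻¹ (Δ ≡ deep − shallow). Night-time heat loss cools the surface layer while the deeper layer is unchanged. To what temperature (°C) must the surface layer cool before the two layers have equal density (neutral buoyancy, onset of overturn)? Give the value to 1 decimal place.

5.0 °C

Neutral buoyancy requires Δρ = 0, i.e. −α(T_deep − T_surf′) + β(S_deep − S_surf) = 0.
T_surf′ = T_deep − (β/α)·ΔS = 10.2 − (7.6 × 10⁻⁴/2.3 × 10⁻⁴)·(+1.58) = 4.979 °C.
Cooling required: 12.3 − (4.979) = 7.321 °C.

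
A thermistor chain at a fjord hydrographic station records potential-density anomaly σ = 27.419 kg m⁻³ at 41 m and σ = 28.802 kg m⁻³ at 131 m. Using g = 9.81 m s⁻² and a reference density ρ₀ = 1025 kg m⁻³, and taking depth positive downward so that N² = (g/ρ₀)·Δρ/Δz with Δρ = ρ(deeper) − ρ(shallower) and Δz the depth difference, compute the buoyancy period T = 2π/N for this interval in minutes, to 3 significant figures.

Δρ = 1028.802 − 1027.419 = 1.383 kg m⁻³ over Δz = 131 − 41 = 90 m.
N² = (9.81/1025) × (1.383/90) = 1.4707 × 10⁻⁴ s⁻².
N = √(1.4707 × 10⁻⁴) = 0.012127 rad s⁻¹, so T = 2π/N = 518.12 s = 8.6353 min ≈ 8.64 min.

8.64 min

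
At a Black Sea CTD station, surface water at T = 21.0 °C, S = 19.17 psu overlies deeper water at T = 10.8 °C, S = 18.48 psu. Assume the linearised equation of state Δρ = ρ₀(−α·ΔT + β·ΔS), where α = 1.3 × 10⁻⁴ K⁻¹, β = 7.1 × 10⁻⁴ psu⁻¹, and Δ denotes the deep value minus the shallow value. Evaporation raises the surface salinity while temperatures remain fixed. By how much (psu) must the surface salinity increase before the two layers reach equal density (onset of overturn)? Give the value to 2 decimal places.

Neutral buoyancy requires −α(T_deep − T_surf) + β(S_deep − S_surf′) = 0.
S_surf′ = S_deep − (α/β)·ΔT = 18.48 − (1.3 × 10⁻⁴/7.1 × 10⁻⁴)·(-10.2) = 20.3476 psu.
Increase required: 20.3476 − 19.17 = 1.1776 psu.

1.18 psu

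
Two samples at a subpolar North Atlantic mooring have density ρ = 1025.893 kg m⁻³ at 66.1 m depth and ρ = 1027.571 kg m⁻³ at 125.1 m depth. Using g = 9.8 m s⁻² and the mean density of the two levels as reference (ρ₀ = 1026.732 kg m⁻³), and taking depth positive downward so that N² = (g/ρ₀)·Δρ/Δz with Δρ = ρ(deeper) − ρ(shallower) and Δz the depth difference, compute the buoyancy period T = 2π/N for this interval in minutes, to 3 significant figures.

6.36 min

Δρ = 1027.571 − 1025.893 = 1.678 kg m⁻³ over Δz = 125.1 − 66.1 = 59 m.
N² = (9.8/1026.732) × (1.678/59) = 2.7146 × 10⁻⁴ s⁻².
N = √(2.7146 × 10⁻⁴) = 0.016476 rad s⁻¹, so T = 2π/N = 381.35 s = 6.3558 min ≈ 6.36 min.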